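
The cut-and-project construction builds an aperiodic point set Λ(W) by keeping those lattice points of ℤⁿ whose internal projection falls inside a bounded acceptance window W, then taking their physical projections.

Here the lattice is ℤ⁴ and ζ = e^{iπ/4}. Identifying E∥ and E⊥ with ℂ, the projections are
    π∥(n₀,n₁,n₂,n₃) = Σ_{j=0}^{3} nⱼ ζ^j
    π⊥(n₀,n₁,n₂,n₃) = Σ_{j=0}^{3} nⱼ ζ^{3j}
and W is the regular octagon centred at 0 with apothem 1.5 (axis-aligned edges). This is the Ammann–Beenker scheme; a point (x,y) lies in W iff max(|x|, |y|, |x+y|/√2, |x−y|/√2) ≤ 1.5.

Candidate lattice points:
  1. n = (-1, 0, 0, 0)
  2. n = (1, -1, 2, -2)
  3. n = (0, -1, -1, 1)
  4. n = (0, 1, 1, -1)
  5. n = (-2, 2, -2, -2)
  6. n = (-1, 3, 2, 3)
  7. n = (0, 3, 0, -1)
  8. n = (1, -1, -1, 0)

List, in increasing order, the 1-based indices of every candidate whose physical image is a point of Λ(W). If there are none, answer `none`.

With ζ = e^{iπ/4} the internal vectors are ζ^0,ζ^3,ζ^6,ζ^9.
#1 (-1, 0, 0, 0): internal (-1.000000, 0.000000); octagon support 1.000000 vs apothem 1.5 → ∈ W
#2 (1, -1, 2, -2): internal (0.292893, -4.121320); octagon support 4.121320 vs apothem 1.5 → ∉ W
#3 (0, -1, -1, 1): internal (1.414214, 1.000000); octagon support 1.707107 vs apothem 1.5 → ∉ W
#4 (0, 1, 1, -1): internal (-1.414214, -1.000000); octagon support 1.707107 vs apothem 1.5 → ∉ W
#5 (-2, 2, -2, -2): internal (-4.828427, 2.000000); octagon support 4.828427 vs apothem 1.5 → ∉ W
#6 (-1, 3, 2, 3): internal (-1.000000, 2.242641); octagon support 2.292893 vs apothem 1.5 → ∉ W
#7 (0, 3, 0, -1): internal (-2.828427, 1.414214); octagon support 3.000000 vs apothem 1.5 → ∉ W
#8 (1, -1, -1, 0): internal (1.707107, 0.292893); octagon support 1.707107 vs apothem 1.5 → ∉ W

1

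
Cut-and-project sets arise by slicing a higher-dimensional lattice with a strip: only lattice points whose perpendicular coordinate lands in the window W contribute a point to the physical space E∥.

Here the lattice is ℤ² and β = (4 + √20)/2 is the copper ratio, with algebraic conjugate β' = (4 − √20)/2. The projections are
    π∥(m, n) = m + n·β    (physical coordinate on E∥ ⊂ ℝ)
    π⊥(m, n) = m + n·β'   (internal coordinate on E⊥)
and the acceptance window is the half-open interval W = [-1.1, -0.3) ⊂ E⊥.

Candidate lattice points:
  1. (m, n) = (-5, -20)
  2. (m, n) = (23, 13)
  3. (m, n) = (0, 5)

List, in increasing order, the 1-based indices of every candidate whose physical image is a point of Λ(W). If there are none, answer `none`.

none

Numerically β ≈ 4.2361 and β' = −1/β ≈ -0.2361.
candidate 1: (m,n)=(-5,-20) → π∥ = -5-20·β ≈ -89.7214, π⊥ = -5-20·β' ≈ -0.2786 ∉ [-1.1, -0.3) ⇒ out
candidate 2: (m,n)=(23,13) → π∥ = 23+13·β ≈ 78.0689, π⊥ = 23+13·β' ≈ 19.9311 ∉ [-1.1, -0.3) ⇒ out
candidate 3: (m,n)=(0,5) → π∥ = 0+5·β ≈ 21.1803, π⊥ = 0+5·β' ≈ -1.1803 ∉ [-1.1, -0.3) ⇒ out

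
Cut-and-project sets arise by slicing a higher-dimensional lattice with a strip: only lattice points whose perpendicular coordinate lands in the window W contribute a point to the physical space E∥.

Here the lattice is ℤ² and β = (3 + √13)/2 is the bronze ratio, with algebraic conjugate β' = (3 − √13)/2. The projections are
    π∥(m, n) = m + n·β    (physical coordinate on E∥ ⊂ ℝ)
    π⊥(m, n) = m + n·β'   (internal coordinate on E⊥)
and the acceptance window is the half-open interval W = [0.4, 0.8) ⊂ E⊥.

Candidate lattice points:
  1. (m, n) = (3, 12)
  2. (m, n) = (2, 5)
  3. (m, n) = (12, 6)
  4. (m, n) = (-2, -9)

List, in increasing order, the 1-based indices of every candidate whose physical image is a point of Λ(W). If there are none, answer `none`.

2, 4

β' = (3−√13)/2 ≈ -0.3028.
[1] lift (3,12): star map gives -0.6333; window check 0.4 ≤ -0.6333 < 0.8 is false → out
[2] lift (2,5): star map gives 0.4861; window check 0.4 ≤ 0.4861 < 0.8 is true → IN Λ
[3] lift (12,6): star map gives 10.1833; window check 0.4 ≤ 10.1833 < 0.8 is false → out
[4] lift (-2,-9): star map gives 0.7250; window check 0.4 ≤ 0.7250 < 0.8 is true → IN Λ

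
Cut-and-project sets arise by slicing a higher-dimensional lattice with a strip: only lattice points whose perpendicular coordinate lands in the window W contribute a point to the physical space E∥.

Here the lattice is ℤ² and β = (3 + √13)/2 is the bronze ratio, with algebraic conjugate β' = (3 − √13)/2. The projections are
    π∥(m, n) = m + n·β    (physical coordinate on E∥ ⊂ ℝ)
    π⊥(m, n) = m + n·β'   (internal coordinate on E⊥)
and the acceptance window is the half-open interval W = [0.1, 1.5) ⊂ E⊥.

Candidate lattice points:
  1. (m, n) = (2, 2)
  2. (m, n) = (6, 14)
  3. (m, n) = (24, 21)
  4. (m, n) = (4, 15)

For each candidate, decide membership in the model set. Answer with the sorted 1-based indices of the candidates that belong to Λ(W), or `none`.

Numerically β ≈ 3.302776 and β' = −1/β ≈ -0.302776.
#1 (2,2): internal coord 2 + (2)·β' = +1.394449; +1.394449 ∈ [0.1, 1.5) → IN Λ
#2 (6,14): internal coord 6 + (14)·β' = +1.761141; +1.761141 ∉ [0.1, 1.5) → out
#3 (24,21): internal coord 24 + (21)·β' = +17.641712; +17.641712 ∉ [0.1, 1.5) → out
#4 (4,15): internal coord 4 + (15)·β' = -0.541635; -0.541635 ∉ [0.1, 1.5) → out

1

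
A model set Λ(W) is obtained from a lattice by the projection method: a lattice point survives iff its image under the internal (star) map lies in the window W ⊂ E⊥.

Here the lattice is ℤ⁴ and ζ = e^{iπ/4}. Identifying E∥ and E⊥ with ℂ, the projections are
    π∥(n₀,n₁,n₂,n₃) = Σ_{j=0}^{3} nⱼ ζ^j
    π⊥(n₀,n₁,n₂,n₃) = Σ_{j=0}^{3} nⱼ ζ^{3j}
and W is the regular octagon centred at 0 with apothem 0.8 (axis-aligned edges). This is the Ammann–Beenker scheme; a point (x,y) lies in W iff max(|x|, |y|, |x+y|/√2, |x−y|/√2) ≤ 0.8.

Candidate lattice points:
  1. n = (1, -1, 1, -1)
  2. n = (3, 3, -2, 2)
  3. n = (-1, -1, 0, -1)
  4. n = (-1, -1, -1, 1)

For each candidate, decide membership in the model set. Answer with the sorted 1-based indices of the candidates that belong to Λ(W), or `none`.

none

With ζ = e^{iπ/4} the internal vectors are ζ^0,ζ^3,ζ^6,ζ^9.
#1 (1, -1, 1, -1): internal (1.000000, -2.414214); octagon support 2.414214 vs apothem 0.8 → ∉ W
#2 (3, 3, -2, 2): internal (2.292893, 5.535534); octagon support 5.535534 vs apothem 0.8 → ∉ W
#3 (-1, -1, 0, -1): internal (-1.000000, -1.414214); octagon support 1.707107 vs apothem 0.8 → ∉ W
#4 (-1, -1, -1, 1): internal (0.414214, 1.000000); octagon support 1.000000 vs apothem 0.8 → ∉ W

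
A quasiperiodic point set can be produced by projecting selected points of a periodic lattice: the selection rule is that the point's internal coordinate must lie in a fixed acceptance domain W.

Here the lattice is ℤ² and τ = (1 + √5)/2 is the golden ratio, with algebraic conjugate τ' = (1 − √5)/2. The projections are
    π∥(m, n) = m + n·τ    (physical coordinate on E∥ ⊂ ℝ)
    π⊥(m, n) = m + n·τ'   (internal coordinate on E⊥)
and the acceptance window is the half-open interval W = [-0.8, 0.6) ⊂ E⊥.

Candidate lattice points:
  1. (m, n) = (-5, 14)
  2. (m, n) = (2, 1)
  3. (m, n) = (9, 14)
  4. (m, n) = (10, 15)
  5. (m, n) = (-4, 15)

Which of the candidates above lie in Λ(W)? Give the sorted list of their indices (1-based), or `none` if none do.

Numerically τ ≈ 1.6180 and τ' = −1/τ ≈ -0.6180.
#1 (-5,14): internal coord -5 + (14)·τ' = -13.6525; -13.6525 ∉ [-0.8, 0.6) → out
#2 (2,1): internal coord 2 + (1)·τ' = +1.3820; +1.3820 ∉ [-0.8, 0.6) → out
#3 (9,14): internal coord 9 + (14)·τ' = +0.3475; +0.3475 ∈ [-0.8, 0.6) → IN Λ
#4 (10,15): internal coord 10 + (15)·τ' = +0.7295; +0.7295 ∉ [-0.8, 0.6) → out
#5 (-4,15): internal coord -4 + (15)·τ' = -13.2705; -13.2705 ∉ [-0.8, 0.6) → out

3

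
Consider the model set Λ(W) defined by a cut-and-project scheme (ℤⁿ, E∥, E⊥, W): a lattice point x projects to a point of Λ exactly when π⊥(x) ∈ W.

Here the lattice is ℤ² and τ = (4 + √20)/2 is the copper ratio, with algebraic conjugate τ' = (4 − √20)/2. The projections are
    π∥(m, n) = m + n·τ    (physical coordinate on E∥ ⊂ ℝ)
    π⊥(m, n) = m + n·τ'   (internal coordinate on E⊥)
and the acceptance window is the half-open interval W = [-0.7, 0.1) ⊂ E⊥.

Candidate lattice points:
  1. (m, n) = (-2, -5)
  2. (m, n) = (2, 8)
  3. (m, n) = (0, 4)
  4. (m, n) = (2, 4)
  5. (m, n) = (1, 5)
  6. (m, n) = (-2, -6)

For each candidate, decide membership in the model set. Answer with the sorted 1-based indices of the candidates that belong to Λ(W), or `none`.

5, 6

τ' = (4−√20)/2 ≈ -0.236068.
[1] lift (-2,-5): star map gives -0.819660; window check -0.7 ≤ -0.819660 < 0.1 is false → out
[2] lift (2,8): star map gives 0.111456; window check -0.7 ≤ 0.111456 < 0.1 is false → out
[3] lift (0,4): star map gives -0.944272; window check -0.7 ≤ -0.944272 < 0.1 is false → out
[4] lift (2,4): star map gives 1.055728; window check -0.7 ≤ 1.055728 < 0.1 is false → out
[5] lift (1,5): star map gives -0.180340; window check -0.7 ≤ -0.180340 < 0.1 is true → IN Λ
[6] lift (-2,-6): star map gives -0.583592; window check -0.7 ≤ -0.583592 < 0.1 is true → IN Λ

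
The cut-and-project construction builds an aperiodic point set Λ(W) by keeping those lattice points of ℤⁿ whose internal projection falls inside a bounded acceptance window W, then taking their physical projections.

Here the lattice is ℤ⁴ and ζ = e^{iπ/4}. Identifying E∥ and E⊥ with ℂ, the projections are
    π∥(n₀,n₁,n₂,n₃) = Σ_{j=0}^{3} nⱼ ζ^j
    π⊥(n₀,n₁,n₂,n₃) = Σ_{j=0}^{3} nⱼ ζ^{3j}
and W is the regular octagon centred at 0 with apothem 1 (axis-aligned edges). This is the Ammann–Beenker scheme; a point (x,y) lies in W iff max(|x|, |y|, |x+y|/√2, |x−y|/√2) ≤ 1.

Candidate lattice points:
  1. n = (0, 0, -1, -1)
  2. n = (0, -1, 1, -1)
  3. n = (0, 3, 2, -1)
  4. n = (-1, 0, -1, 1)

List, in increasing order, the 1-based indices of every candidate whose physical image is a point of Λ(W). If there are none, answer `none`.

Internal map: ζ^{3j} for j=0..3 gives (1,0), (−√2/2,√2/2), (0,−1), (√2/2,√2/2).
candidate 1: n = (0, 0, -1, -1) → π⊥ ≈ (-0.7071, +0.2929); max(|x|,|y|,|x±y|/√2) = 0.7071 ≤ 1 ⇒ ∈ W
candidate 2: n = (0, -1, 1, -1) → π⊥ ≈ (+0.0000, -2.4142); max(|x|,|y|,|x±y|/√2) = 2.4142 > 1 ⇒ ∉ W
candidate 3: n = (0, 3, 2, -1) → π⊥ ≈ (-2.8284, -0.5858); max(|x|,|y|,|x±y|/√2) = 2.8284 > 1 ⇒ ∉ W
candidate 4: n = (-1, 0, -1, 1) → π⊥ ≈ (-0.2929, +1.7071); max(|x|,|y|,|x±y|/√2) = 1.7071 > 1 ⇒ ∉ W

1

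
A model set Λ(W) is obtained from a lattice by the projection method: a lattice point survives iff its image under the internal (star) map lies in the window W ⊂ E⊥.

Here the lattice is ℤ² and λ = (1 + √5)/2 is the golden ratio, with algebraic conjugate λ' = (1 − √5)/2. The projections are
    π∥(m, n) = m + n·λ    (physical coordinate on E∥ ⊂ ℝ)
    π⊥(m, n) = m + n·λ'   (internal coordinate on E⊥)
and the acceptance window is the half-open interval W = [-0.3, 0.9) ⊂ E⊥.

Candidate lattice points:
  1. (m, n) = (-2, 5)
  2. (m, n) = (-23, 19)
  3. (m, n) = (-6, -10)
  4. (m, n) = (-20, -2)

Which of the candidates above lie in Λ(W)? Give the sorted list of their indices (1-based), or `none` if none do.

Numerically λ ≈ 1.618034 and λ' = −1/λ ≈ -0.618034.
candidate 1: (m,n)=(-2,5) → π∥ = -2+5·λ ≈ 6.090170, π⊥ = -2+5·λ' ≈ -5.090170 ∉ [-0.3, 0.9) ⇒ out
candidate 2: (m,n)=(-23,19) → π∥ = -23+19·λ ≈ 7.742646, π⊥ = -23+19·λ' ≈ -34.742646 ∉ [-0.3, 0.9) ⇒ out
candidate 3: (m,n)=(-6,-10) → π∥ = -6-10·λ ≈ -22.180340, π⊥ = -6-10·λ' ≈ 0.180340 ∈ [-0.3, 0.9) ⇒ IN Λ
candidate 4: (m,n)=(-20,-2) → π∥ = -20-2·λ ≈ -23.236068, π⊥ = -20-2·λ' ≈ -18.763932 ∉ [-0.3, 0.9) ⇒ out

3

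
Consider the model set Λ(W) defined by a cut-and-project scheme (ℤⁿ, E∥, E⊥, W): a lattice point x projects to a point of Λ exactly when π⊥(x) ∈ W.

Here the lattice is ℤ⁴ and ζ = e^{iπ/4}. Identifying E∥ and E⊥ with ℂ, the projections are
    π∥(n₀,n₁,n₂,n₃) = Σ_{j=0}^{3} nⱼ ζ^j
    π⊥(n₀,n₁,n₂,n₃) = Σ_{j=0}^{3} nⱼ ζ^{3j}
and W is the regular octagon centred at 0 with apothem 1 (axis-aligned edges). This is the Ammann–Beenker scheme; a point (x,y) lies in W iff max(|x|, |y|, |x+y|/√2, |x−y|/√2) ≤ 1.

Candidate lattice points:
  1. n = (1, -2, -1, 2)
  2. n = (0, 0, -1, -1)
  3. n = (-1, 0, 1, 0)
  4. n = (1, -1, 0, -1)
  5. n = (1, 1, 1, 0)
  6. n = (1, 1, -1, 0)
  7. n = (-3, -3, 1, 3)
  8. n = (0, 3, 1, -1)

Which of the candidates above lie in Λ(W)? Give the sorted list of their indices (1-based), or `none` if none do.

2, 5

Internal map: ζ^{3j} for j=0..3 gives (1,0), (−√2/2,√2/2), (0,−1), (√2/2,√2/2).
candidate 1: n = (1, -2, -1, 2) → π⊥ ≈ (+3.828427, +1.000000); max(|x|,|y|,|x±y|/√2) = 3.828427 > 1 ⇒ ∉ W
candidate 2: n = (0, 0, -1, -1) → π⊥ ≈ (-0.707107, +0.292893); max(|x|,|y|,|x±y|/√2) = 0.707107 ≤ 1 ⇒ ∈ W
candidate 3: n = (-1, 0, 1, 0) → π⊥ ≈ (-1.000000, -1.000000); max(|x|,|y|,|x±y|/√2) = 1.414214 > 1 ⇒ ∉ W
candidate 4: n = (1, -1, 0, -1) → π⊥ ≈ (+1.000000, -1.414214); max(|x|,|y|,|x±y|/√2) = 1.707107 > 1 ⇒ ∉ W
candidate 5: n = (1, 1, 1, 0) → π⊥ ≈ (+0.292893, -0.292893); max(|x|,|y|,|x±y|/√2) = 0.414214 ≤ 1 ⇒ ∈ W
candidate 6: n = (1, 1, -1, 0) → π⊥ ≈ (+0.292893, +1.707107); max(|x|,|y|,|x±y|/√2) = 1.707107 > 1 ⇒ ∉ W
candidate 7: n = (-3, -3, 1, 3) → π⊥ ≈ (+1.242641, -1.000000); max(|x|,|y|,|x±y|/√2) = 1.585786 > 1 ⇒ ∉ W
candidate 8: n = (0, 3, 1, -1) → π⊥ ≈ (-2.828427, +0.414214); max(|x|,|y|,|x±y|/√2) = 2.828427 > 1 ⇒ ∉ W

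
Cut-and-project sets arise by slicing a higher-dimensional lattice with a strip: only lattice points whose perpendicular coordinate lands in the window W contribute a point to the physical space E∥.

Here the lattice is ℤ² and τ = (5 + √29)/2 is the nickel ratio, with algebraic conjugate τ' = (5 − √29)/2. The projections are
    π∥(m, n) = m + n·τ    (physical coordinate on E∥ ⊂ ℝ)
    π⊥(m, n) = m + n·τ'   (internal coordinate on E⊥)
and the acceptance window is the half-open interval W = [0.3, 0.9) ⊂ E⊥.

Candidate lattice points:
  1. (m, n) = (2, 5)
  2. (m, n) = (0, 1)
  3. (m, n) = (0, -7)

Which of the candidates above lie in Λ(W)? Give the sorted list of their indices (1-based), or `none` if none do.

none

τ' = (5−√29)/2 ≈ -0.192582.
#1 (2,5): internal coord 2 + (5)·τ' = +1.037088; +1.037088 ∉ [0.3, 0.9) → out
#2 (0,1): internal coord 0 + (1)·τ' = -0.192582; -0.192582 ∉ [0.3, 0.9) → out
#3 (0,-7): internal coord 0 + (-7)·τ' = +1.348077; +1.348077 ∉ [0.3, 0.9) → out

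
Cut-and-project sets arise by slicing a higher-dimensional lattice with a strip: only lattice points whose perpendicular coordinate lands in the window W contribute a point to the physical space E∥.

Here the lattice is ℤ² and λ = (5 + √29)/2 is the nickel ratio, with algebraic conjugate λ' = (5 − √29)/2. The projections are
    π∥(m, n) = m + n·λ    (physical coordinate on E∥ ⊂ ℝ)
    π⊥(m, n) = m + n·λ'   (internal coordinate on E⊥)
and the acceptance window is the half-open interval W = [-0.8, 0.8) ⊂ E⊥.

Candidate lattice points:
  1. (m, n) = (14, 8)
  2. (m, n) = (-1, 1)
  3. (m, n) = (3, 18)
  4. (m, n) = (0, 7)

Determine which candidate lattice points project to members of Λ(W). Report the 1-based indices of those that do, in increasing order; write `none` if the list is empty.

λ' = (5−√29)/2 ≈ -0.19258.
[1] lift (14,8): star map gives 12.45934; window check -0.8 ≤ 12.45934 < 0.8 is false → out
[2] lift (-1,1): star map gives -1.19258; window check -0.8 ≤ -1.19258 < 0.8 is false → out
[3] lift (3,18): star map gives -0.46648; window check -0.8 ≤ -0.46648 < 0.8 is true → IN Λ
[4] lift (0,7): star map gives -1.34808; window check -0.8 ≤ -1.34808 < 0.8 is false → out

3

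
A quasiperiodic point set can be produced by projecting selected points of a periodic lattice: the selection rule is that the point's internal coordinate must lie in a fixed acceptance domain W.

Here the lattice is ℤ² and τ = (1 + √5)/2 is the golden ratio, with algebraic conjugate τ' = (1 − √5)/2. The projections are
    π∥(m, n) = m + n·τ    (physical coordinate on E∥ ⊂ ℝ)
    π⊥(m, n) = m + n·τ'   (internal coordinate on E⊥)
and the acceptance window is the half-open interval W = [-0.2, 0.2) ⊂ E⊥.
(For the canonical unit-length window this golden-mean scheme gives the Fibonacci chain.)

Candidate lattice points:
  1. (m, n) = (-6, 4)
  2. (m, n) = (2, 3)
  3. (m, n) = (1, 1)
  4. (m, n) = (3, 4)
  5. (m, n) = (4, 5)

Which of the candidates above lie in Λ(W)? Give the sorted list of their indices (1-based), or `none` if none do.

Numerically τ ≈ 1.618034 and τ' = −1/τ ≈ -0.618034.
[1] lift (-6,4): star map gives -8.472136; window check -0.2 ≤ -8.472136 < 0.2 is false → out
[2] lift (2,3): star map gives 0.145898; window check -0.2 ≤ 0.145898 < 0.2 is true → IN Λ
[3] lift (1,1): star map gives 0.381966; window check -0.2 ≤ 0.381966 < 0.2 is false → out
[4] lift (3,4): star map gives 0.527864; window check -0.2 ≤ 0.527864 < 0.2 is false → out
[5] lift (4,5): star map gives 0.909830; window check -0.2 ≤ 0.909830 < 0.2 is false → out

2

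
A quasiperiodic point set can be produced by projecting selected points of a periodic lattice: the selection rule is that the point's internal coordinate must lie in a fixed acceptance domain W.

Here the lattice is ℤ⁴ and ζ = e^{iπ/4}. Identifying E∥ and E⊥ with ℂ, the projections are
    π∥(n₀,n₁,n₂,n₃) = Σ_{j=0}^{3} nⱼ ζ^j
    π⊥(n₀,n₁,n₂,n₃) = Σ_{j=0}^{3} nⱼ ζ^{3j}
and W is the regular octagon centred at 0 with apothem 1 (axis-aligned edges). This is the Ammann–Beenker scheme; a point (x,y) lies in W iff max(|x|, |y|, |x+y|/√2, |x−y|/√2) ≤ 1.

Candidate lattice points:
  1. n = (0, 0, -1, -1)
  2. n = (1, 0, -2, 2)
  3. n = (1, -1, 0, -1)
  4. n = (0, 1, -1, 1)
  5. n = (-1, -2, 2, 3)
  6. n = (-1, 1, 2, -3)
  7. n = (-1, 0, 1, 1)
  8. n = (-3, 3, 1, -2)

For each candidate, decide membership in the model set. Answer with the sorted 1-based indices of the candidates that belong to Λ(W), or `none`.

π⊥(n) = n₀ + n₁ζ³ + n₂ζ⁶ + n₃ζ⁹ where ζ = e^{iπ/4}.
candidate 1: n = (0, 0, -1, -1) → π⊥ ≈ (-0.7071, +0.2929); max(|x|,|y|,|x±y|/√2) = 0.7071 ≤ 1 ⇒ ∈ W
candidate 2: n = (1, 0, -2, 2) → π⊥ ≈ (+2.4142, +3.4142); max(|x|,|y|,|x±y|/√2) = 4.1213 > 1 ⇒ ∉ W
candidate 3: n = (1, -1, 0, -1) → π⊥ ≈ (+1.0000, -1.4142); max(|x|,|y|,|x±y|/√2) = 1.7071 > 1 ⇒ ∉ W
candidate 4: n = (0, 1, -1, 1) → π⊥ ≈ (+0.0000, +2.4142); max(|x|,|y|,|x±y|/√2) = 2.4142 > 1 ⇒ ∉ W
candidate 5: n = (-1, -2, 2, 3) → π⊥ ≈ (+2.5355, -1.2929); max(|x|,|y|,|x±y|/√2) = 2.7071 > 1 ⇒ ∉ W
candidate 6: n = (-1, 1, 2, -3) → π⊥ ≈ (-3.8284, -3.4142); max(|x|,|y|,|x±y|/√2) = 5.1213 > 1 ⇒ ∉ W
candidate 7: n = (-1, 0, 1, 1) → π⊥ ≈ (-0.2929, -0.2929); max(|x|,|y|,|x±y|/√2) = 0.4142 ≤ 1 ⇒ ∈ W
candidate 8: n = (-3, 3, 1, -2) → π⊥ ≈ (-6.5355, -0.2929); max(|x|,|y|,|x±y|/√2) = 6.5355 > 1 ⇒ ∉ W

1, 7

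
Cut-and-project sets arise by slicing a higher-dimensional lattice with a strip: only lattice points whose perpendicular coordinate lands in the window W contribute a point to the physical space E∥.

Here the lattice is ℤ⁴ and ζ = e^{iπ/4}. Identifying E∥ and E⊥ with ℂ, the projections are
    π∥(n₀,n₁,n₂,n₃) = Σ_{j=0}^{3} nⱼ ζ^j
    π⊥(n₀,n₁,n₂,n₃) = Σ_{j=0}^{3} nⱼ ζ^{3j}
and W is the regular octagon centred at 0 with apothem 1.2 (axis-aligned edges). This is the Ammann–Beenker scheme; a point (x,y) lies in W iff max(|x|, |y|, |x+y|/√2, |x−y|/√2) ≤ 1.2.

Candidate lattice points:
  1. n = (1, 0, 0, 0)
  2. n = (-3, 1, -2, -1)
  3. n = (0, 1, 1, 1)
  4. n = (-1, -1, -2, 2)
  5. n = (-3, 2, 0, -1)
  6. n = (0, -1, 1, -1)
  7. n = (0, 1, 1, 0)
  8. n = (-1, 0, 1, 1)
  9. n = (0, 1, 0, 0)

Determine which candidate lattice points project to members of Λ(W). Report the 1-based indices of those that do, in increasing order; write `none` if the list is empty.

With ζ = e^{iπ/4} the internal vectors are ζ^0,ζ^3,ζ^6,ζ^9.
#1 (1, 0, 0, 0): internal (1.0000, 0.0000); octagon support 1.0000 vs apothem 1.2 → ∈ W
#2 (-3, 1, -2, -1): internal (-4.4142, 2.0000); octagon support 4.5355 vs apothem 1.2 → ∉ W
#3 (0, 1, 1, 1): internal (0.0000, 0.4142); octagon support 0.4142 vs apothem 1.2 → ∈ W
#4 (-1, -1, -2, 2): internal (1.1213, 2.7071); octagon support 2.7071 vs apothem 1.2 → ∉ W
#5 (-3, 2, 0, -1): internal (-5.1213, 0.7071); octagon support 5.1213 vs apothem 1.2 → ∉ W
#6 (0, -1, 1, -1): internal (0.0000, -2.4142); octagon support 2.4142 vs apothem 1.2 → ∉ W
#7 (0, 1, 1, 0): internal (-0.7071, -0.2929); octagon support 0.7071 vs apothem 1.2 → ∈ W
#8 (-1, 0, 1, 1): internal (-0.2929, -0.2929); octagon support 0.4142 vs apothem 1.2 → ∈ W
#9 (0, 1, 0, 0): internal (-0.7071, 0.7071); octagon support 1.0000 vs apothem 1.2 → ∈ W

1, 3, 7, 8, 9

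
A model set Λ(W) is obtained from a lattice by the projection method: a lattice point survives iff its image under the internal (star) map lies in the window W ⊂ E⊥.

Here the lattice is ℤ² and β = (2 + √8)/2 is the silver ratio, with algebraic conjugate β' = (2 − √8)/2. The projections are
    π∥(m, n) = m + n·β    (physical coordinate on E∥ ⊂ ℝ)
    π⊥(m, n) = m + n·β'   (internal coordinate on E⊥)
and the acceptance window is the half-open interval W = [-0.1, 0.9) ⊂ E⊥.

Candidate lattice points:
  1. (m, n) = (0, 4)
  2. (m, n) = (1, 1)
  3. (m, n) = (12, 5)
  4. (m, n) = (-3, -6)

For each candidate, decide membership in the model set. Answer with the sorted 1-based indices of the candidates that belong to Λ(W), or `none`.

2

β' = (2−√8)/2 ≈ -0.4142.
[1] lift (0,4): star map gives -1.6569; window check -0.1 ≤ -1.6569 < 0.9 is false → out
[2] lift (1,1): star map gives 0.5858; window check -0.1 ≤ 0.5858 < 0.9 is true → IN Λ
[3] lift (12,5): star map gives 9.9289; window check -0.1 ≤ 9.9289 < 0.9 is false → out
[4] lift (-3,-6): star map gives -0.5147; window check -0.1 ≤ -0.5147 < 0.9 is false → out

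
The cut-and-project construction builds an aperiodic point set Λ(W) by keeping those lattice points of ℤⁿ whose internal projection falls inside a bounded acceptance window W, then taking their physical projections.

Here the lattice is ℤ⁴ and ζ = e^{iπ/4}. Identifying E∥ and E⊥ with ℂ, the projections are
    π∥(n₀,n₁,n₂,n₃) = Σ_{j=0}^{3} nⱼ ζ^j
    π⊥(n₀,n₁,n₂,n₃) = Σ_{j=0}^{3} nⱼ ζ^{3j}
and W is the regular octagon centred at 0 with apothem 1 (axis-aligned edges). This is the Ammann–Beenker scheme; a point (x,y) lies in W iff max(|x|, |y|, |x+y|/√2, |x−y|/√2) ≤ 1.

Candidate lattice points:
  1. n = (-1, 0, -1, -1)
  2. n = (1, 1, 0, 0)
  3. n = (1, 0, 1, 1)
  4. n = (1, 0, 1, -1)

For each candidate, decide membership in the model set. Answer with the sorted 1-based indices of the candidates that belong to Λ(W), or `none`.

2

Internal map: ζ^{3j} for j=0..3 gives (1,0), (−√2/2,√2/2), (0,−1), (√2/2,√2/2).
candidate 1: n = (-1, 0, -1, -1) → π⊥ ≈ (-1.70711, +0.29289); max(|x|,|y|,|x±y|/√2) = 1.70711 > 1 ⇒ ∉ W
candidate 2: n = (1, 1, 0, 0) → π⊥ ≈ (+0.29289, +0.70711); max(|x|,|y|,|x±y|/√2) = 0.70711 ≤ 1 ⇒ ∈ W
candidate 3: n = (1, 0, 1, 1) → π⊥ ≈ (+1.70711, -0.29289); max(|x|,|y|,|x±y|/√2) = 1.70711 > 1 ⇒ ∉ W
candidate 4: n = (1, 0, 1, -1) → π⊥ ≈ (+0.29289, -1.70711); max(|x|,|y|,|x±y|/√2) = 1.70711 > 1 ⇒ ∉ W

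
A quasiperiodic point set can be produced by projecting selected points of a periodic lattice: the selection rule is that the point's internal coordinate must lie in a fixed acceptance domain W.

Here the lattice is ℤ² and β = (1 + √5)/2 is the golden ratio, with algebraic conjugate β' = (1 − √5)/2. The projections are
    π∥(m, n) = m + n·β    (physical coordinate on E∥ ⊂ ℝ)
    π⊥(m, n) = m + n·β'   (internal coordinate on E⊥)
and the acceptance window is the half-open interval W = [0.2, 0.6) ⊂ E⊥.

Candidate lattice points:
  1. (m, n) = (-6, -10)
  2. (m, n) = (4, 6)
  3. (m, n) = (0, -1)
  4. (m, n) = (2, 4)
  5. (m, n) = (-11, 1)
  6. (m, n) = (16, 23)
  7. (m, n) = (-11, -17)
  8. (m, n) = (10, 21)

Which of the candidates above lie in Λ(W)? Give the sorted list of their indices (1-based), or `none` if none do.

2

Compute β' = (1−√5)/2 = -0.6180, so π⊥(m,n) = m -0.6180·n.
candidate 1: (m,n)=(-6,-10) → π∥ = -6-10·β ≈ -22.1803, π⊥ = -6-10·β' ≈ 0.1803 ∉ [0.2, 0.6) ⇒ out
candidate 2: (m,n)=(4,6) → π∥ = 4+6·β ≈ 13.7082, π⊥ = 4+6·β' ≈ 0.2918 ∈ [0.2, 0.6) ⇒ IN Λ
candidate 3: (m,n)=(0,-1) → π∥ = 0-1·β ≈ -1.6180, π⊥ = 0-1·β' ≈ 0.6180 ∉ [0.2, 0.6) ⇒ out
candidate 4: (m,n)=(2,4) → π∥ = 2+4·β ≈ 8.4721, π⊥ = 2+4·β' ≈ -0.4721 ∉ [0.2, 0.6) ⇒ out
candidate 5: (m,n)=(-11,1) → π∥ = -11+1·β ≈ -9.3820, π⊥ = -11+1·β' ≈ -11.6180 ∉ [0.2, 0.6) ⇒ out
candidate 6: (m,n)=(16,23) → π∥ = 16+23·β ≈ 53.2148, π⊥ = 16+23·β' ≈ 1.7852 ∉ [0.2, 0.6) ⇒ out
candidate 7: (m,n)=(-11,-17) → π∥ = -11-17·β ≈ -38.5066, π⊥ = -11-17·β' ≈ -0.4934 ∉ [0.2, 0.6) ⇒ out
candidate 8: (m,n)=(10,21) → π∥ = 10+21·β ≈ 43.9787, π⊥ = 10+21·β' ≈ -2.9787 ∉ [0.2, 0.6) ⇒ out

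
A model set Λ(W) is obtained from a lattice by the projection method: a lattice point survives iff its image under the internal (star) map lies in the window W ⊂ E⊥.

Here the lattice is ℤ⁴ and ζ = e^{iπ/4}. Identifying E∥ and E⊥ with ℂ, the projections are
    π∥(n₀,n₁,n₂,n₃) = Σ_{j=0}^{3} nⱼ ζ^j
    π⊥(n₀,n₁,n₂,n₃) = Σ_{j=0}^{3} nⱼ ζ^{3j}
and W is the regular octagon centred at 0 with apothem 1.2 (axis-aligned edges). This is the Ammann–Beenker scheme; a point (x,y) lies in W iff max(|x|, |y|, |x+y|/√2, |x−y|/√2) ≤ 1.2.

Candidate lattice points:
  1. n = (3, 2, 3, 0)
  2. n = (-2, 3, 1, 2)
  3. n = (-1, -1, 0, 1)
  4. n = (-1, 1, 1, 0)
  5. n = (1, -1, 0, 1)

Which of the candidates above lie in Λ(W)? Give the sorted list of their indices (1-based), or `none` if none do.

π⊥(n) = n₀ + n₁ζ³ + n₂ζ⁶ + n₃ζ⁹ where ζ = e^{iπ/4}.
candidate 1: n = (3, 2, 3, 0) → π⊥ ≈ (+1.58579, -1.58579); max(|x|,|y|,|x±y|/√2) = 2.24264 > 1.2 ⇒ ∉ W
candidate 2: n = (-2, 3, 1, 2) → π⊥ ≈ (-2.70711, +2.53553); max(|x|,|y|,|x±y|/√2) = 3.70711 > 1.2 ⇒ ∉ W
candidate 3: n = (-1, -1, 0, 1) → π⊥ ≈ (+0.41421, +0.00000); max(|x|,|y|,|x±y|/√2) = 0.41421 ≤ 1.2 ⇒ ∈ W
candidate 4: n = (-1, 1, 1, 0) → π⊥ ≈ (-1.70711, -0.29289); max(|x|,|y|,|x±y|/√2) = 1.70711 > 1.2 ⇒ ∉ W
candidate 5: n = (1, -1, 0, 1) → π⊥ ≈ (+2.41421, +0.00000); max(|x|,|y|,|x±y|/√2) = 2.41421 > 1.2 ⇒ ∉ W

3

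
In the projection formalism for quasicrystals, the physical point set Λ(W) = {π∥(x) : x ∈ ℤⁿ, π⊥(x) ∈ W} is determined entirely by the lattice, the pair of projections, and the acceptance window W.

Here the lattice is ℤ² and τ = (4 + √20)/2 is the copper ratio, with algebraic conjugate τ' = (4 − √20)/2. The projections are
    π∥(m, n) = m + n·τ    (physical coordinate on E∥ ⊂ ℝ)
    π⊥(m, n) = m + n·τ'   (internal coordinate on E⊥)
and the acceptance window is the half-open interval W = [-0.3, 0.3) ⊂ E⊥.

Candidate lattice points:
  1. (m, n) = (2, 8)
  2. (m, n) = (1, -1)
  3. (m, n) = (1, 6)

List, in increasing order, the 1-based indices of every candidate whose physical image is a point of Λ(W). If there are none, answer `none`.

1

Numerically τ ≈ 4.23607 and τ' = −1/τ ≈ -0.23607.
candidate 1: (m,n)=(2,8) → π∥ = 2+8·τ ≈ 35.88854, π⊥ = 2+8·τ' ≈ 0.11146 ∈ [-0.3, 0.3) ⇒ IN Λ
candidate 2: (m,n)=(1,-1) → π∥ = 1-1·τ ≈ -3.23607, π⊥ = 1-1·τ' ≈ 1.23607 ∉ [-0.3, 0.3) ⇒ out
candidate 3: (m,n)=(1,6) → π∥ = 1+6·τ ≈ 26.41641, π⊥ = 1+6·τ' ≈ -0.41641 ∉ [-0.3, 0.3) ⇒ out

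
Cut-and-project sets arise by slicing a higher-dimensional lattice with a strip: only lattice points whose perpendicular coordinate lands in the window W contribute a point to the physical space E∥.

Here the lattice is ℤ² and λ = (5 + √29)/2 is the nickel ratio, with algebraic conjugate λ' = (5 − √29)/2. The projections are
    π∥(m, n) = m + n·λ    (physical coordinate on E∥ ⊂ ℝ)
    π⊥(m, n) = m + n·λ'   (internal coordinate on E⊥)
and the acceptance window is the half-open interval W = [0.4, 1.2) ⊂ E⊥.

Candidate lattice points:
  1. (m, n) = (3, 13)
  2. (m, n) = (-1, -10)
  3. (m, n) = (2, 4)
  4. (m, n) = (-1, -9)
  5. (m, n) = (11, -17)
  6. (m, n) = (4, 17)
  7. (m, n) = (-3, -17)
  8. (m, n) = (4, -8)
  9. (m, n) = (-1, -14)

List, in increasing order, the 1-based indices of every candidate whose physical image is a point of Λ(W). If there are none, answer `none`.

Numerically λ ≈ 5.192582 and λ' = −1/λ ≈ -0.192582.
candidate 1: (m,n)=(3,13) → π∥ = 3+13·λ ≈ 70.503571, π⊥ = 3+13·λ' ≈ 0.496429 ∈ [0.4, 1.2) ⇒ IN Λ
candidate 2: (m,n)=(-1,-10) → π∥ = -1-10·λ ≈ -52.925824, π⊥ = -1-10·λ' ≈ 0.925824 ∈ [0.4, 1.2) ⇒ IN Λ
candidate 3: (m,n)=(2,4) → π∥ = 2+4·λ ≈ 22.770330, π⊥ = 2+4·λ' ≈ 1.229670 ∉ [0.4, 1.2) ⇒ out
candidate 4: (m,n)=(-1,-9) → π∥ = -1-9·λ ≈ -47.733242, π⊥ = -1-9·λ' ≈ 0.733242 ∈ [0.4, 1.2) ⇒ IN Λ
candidate 5: (m,n)=(11,-17) → π∥ = 11-17·λ ≈ -77.273901, π⊥ = 11-17·λ' ≈ 14.273901 ∉ [0.4, 1.2) ⇒ out
candidate 6: (m,n)=(4,17) → π∥ = 4+17·λ ≈ 92.273901, π⊥ = 4+17·λ' ≈ 0.726099 ∈ [0.4, 1.2) ⇒ IN Λ
candidate 7: (m,n)=(-3,-17) → π∥ = -3-17·λ ≈ -91.273901, π⊥ = -3-17·λ' ≈ 0.273901 ∉ [0.4, 1.2) ⇒ out
candidate 8: (m,n)=(4,-8) → π∥ = 4-8·λ ≈ -37.540659, π⊥ = 4-8·λ' ≈ 5.540659 ∉ [0.4, 1.2) ⇒ out
candidate 9: (m,n)=(-1,-14) → π∥ = -1-14·λ ≈ -73.696154, π⊥ = -1-14·λ' ≈ 1.696154 ∉ [0.4, 1.2) ⇒ out

1, 2, 4, 6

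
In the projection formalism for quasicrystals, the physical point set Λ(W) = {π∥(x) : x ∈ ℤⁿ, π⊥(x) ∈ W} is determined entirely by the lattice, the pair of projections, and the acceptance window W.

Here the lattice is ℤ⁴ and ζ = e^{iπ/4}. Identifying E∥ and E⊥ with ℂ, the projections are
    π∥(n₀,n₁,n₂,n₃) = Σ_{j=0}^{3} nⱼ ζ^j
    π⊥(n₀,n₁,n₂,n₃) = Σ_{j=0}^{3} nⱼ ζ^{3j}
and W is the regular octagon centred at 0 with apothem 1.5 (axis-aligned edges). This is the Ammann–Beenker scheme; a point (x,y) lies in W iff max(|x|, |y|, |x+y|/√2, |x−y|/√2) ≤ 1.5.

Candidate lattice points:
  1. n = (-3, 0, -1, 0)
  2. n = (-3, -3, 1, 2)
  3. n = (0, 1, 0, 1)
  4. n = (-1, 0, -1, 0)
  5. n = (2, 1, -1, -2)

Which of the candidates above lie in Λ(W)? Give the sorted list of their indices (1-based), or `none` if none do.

With ζ = e^{iπ/4} the internal vectors are ζ^0,ζ^3,ζ^6,ζ^9.
candidate 1: n = (-3, 0, -1, 0) → π⊥ ≈ (-3.00000, +1.00000); max(|x|,|y|,|x±y|/√2) = 3.00000 > 1.5 ⇒ ∉ W
candidate 2: n = (-3, -3, 1, 2) → π⊥ ≈ (+0.53553, -1.70711); max(|x|,|y|,|x±y|/√2) = 1.70711 > 1.5 ⇒ ∉ W
candidate 3: n = (0, 1, 0, 1) → π⊥ ≈ (+0.00000, +1.41421); max(|x|,|y|,|x±y|/√2) = 1.41421 ≤ 1.5 ⇒ ∈ W
candidate 4: n = (-1, 0, -1, 0) → π⊥ ≈ (-1.00000, +1.00000); max(|x|,|y|,|x±y|/√2) = 1.41421 ≤ 1.5 ⇒ ∈ W
candidate 5: n = (2, 1, -1, -2) → π⊥ ≈ (-0.12132, +0.29289); max(|x|,|y|,|x±y|/√2) = 0.29289 ≤ 1.5 ⇒ ∈ W

3, 4, 5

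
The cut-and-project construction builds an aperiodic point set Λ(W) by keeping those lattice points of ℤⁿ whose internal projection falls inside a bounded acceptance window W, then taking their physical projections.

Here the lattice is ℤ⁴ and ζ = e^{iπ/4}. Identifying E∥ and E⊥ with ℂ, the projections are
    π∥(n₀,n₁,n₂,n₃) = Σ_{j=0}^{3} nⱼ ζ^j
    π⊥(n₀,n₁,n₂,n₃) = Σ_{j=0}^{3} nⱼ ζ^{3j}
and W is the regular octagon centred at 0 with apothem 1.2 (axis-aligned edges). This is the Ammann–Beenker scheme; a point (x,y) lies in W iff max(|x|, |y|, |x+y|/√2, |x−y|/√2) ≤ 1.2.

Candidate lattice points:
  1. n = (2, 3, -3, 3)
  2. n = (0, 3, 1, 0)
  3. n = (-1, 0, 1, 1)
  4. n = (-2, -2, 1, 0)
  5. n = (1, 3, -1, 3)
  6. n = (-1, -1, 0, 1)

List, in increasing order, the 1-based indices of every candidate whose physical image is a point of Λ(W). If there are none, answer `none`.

π⊥(n) = n₀ + n₁ζ³ + n₂ζ⁶ + n₃ζ⁹ where ζ = e^{iπ/4}.
#1 (2, 3, -3, 3): internal (2.00000, 7.24264); octagon support 7.24264 vs apothem 1.2 → ∉ W
#2 (0, 3, 1, 0): internal (-2.12132, 1.12132); octagon support 2.29289 vs apothem 1.2 → ∉ W
#3 (-1, 0, 1, 1): internal (-0.29289, -0.29289); octagon support 0.41421 vs apothem 1.2 → ∈ W
#4 (-2, -2, 1, 0): internal (-0.58579, -2.41421); octagon support 2.41421 vs apothem 1.2 → ∉ W
#5 (1, 3, -1, 3): internal (1.00000, 5.24264); octagon support 5.24264 vs apothem 1.2 → ∉ W
#6 (-1, -1, 0, 1): internal (0.41421, 0.00000); octagon support 0.41421 vs apothem 1.2 → ∈ W

3, 6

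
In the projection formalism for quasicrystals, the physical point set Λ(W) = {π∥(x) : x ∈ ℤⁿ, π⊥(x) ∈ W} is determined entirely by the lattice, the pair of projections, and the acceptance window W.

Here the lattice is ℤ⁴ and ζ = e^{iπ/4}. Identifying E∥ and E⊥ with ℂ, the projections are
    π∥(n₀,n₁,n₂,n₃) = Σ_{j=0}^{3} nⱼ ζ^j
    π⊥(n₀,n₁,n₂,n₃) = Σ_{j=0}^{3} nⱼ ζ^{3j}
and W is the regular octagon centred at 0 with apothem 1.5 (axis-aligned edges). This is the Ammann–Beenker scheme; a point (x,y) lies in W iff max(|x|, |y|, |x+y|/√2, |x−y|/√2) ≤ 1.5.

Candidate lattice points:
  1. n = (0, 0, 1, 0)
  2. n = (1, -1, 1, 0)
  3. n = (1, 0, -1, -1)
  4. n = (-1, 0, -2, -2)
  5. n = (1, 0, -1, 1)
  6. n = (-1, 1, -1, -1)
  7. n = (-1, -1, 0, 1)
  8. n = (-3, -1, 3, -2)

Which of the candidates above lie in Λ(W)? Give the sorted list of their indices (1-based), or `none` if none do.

Internal map: ζ^{3j} for j=0..3 gives (1,0), (−√2/2,√2/2), (0,−1), (√2/2,√2/2).
candidate 1: n = (0, 0, 1, 0) → π⊥ ≈ (+0.00000, -1.00000); max(|x|,|y|,|x±y|/√2) = 1.00000 ≤ 1.5 ⇒ ∈ W
candidate 2: n = (1, -1, 1, 0) → π⊥ ≈ (+1.70711, -1.70711); max(|x|,|y|,|x±y|/√2) = 2.41421 > 1.5 ⇒ ∉ W
candidate 3: n = (1, 0, -1, -1) → π⊥ ≈ (+0.29289, +0.29289); max(|x|,|y|,|x±y|/√2) = 0.41421 ≤ 1.5 ⇒ ∈ W
candidate 4: n = (-1, 0, -2, -2) → π⊥ ≈ (-2.41421, +0.58579); max(|x|,|y|,|x±y|/√2) = 2.41421 > 1.5 ⇒ ∉ W
candidate 5: n = (1, 0, -1, 1) → π⊥ ≈ (+1.70711, +1.70711); max(|x|,|y|,|x±y|/√2) = 2.41421 > 1.5 ⇒ ∉ W
candidate 6: n = (-1, 1, -1, -1) → π⊥ ≈ (-2.41421, +1.00000); max(|x|,|y|,|x±y|/√2) = 2.41421 > 1.5 ⇒ ∉ W
candidate 7: n = (-1, -1, 0, 1) → π⊥ ≈ (+0.41421, +0.00000); max(|x|,|y|,|x±y|/√2) = 0.41421 ≤ 1.5 ⇒ ∈ W
candidate 8: n = (-3, -1, 3, -2) → π⊥ ≈ (-3.70711, -5.12132); max(|x|,|y|,|x±y|/√2) = 6.24264 > 1.5 ⇒ ∉ W

1, 3, 7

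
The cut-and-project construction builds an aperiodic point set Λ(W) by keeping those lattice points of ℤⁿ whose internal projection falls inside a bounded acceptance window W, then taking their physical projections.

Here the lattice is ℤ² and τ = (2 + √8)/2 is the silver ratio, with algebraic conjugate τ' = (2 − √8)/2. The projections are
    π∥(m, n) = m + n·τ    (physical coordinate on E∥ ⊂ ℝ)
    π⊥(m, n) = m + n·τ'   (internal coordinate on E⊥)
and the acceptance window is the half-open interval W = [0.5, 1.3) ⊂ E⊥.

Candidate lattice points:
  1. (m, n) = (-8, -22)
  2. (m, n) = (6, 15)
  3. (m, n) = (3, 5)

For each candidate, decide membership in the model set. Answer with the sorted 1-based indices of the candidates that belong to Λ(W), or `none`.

Compute τ' = (2−√8)/2 = -0.41421, so π⊥(m,n) = m -0.41421·n.
candidate 1: (m,n)=(-8,-22) → π∥ = -8-22·τ ≈ -61.11270, π⊥ = -8-22·τ' ≈ 1.11270 ∈ [0.5, 1.3) ⇒ IN Λ
candidate 2: (m,n)=(6,15) → π∥ = 6+15·τ ≈ 42.21320, π⊥ = 6+15·τ' ≈ -0.21320 ∉ [0.5, 1.3) ⇒ out
candidate 3: (m,n)=(3,5) → π∥ = 3+5·τ ≈ 15.07107, π⊥ = 3+5·τ' ≈ 0.92893 ∈ [0.5, 1.3) ⇒ IN Λ

1, 3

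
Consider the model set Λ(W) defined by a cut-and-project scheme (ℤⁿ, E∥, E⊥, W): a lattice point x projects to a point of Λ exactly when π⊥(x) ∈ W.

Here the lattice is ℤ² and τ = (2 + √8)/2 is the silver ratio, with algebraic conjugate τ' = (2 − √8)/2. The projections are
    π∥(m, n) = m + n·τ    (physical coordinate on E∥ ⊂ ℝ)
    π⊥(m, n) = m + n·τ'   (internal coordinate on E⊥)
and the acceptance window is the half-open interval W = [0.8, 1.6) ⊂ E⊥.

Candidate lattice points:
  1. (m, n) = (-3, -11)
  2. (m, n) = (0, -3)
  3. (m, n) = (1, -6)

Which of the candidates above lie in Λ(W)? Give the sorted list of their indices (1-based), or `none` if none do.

Compute τ' = (2−√8)/2 = -0.4142, so π⊥(m,n) = m -0.4142·n.
candidate 1: (m,n)=(-3,-11) → π∥ = -3-11·τ ≈ -29.5563, π⊥ = -3-11·τ' ≈ 1.5563 ∈ [0.8, 1.6) ⇒ IN Λ
candidate 2: (m,n)=(0,-3) → π∥ = 0-3·τ ≈ -7.2426, π⊥ = 0-3·τ' ≈ 1.2426 ∈ [0.8, 1.6) ⇒ IN Λ
candidate 3: (m,n)=(1,-6) → π∥ = 1-6·τ ≈ -13.4853, π⊥ = 1-6·τ' ≈ 3.4853 ∉ [0.8, 1.6) ⇒ out

1, 2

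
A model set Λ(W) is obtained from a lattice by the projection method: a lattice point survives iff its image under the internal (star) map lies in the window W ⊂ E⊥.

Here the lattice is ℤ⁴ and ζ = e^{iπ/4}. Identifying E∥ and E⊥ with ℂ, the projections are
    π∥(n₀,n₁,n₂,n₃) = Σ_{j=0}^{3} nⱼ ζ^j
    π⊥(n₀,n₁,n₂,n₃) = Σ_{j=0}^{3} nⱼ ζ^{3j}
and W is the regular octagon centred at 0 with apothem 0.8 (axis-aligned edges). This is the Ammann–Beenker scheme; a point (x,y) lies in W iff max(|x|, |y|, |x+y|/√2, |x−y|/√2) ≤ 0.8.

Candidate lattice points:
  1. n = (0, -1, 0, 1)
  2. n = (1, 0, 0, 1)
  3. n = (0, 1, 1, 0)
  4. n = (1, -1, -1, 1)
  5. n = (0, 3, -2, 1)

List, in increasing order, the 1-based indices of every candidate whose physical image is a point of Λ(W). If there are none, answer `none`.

3

Internal map: ζ^{3j} for j=0..3 gives (1,0), (−√2/2,√2/2), (0,−1), (√2/2,√2/2).
#1 (0, -1, 0, 1): internal (1.41421, 0.00000); octagon support 1.41421 vs apothem 0.8 → ∉ W
#2 (1, 0, 0, 1): internal (1.70711, 0.70711); octagon support 1.70711 vs apothem 0.8 → ∉ W
#3 (0, 1, 1, 0): internal (-0.70711, -0.29289); octagon support 0.70711 vs apothem 0.8 → ∈ W
#4 (1, -1, -1, 1): internal (2.41421, 1.00000); octagon support 2.41421 vs apothem 0.8 → ∉ W
#5 (0, 3, -2, 1): internal (-1.41421, 4.82843); octagon support 4.82843 vs apothem 0.8 → ∉ W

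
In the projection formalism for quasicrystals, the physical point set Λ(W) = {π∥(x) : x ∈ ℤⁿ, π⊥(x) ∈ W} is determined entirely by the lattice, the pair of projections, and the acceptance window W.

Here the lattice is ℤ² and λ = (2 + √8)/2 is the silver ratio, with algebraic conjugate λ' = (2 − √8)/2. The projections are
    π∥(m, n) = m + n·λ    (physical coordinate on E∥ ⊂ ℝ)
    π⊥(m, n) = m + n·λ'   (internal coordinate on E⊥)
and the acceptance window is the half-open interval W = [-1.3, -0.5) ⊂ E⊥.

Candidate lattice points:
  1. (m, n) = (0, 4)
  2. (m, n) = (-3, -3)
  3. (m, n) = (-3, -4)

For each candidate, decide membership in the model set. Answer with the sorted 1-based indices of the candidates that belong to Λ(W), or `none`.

none

Numerically λ ≈ 2.41421 and λ' = −1/λ ≈ -0.41421.
[1] lift (0,4): star map gives -1.65685; window check -1.3 ≤ -1.65685 < -0.5 is false → out
[2] lift (-3,-3): star map gives -1.75736; window check -1.3 ≤ -1.75736 < -0.5 is false → out
[3] lift (-3,-4): star map gives -1.34315; window check -1.3 ≤ -1.34315 < -0.5 is false → out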